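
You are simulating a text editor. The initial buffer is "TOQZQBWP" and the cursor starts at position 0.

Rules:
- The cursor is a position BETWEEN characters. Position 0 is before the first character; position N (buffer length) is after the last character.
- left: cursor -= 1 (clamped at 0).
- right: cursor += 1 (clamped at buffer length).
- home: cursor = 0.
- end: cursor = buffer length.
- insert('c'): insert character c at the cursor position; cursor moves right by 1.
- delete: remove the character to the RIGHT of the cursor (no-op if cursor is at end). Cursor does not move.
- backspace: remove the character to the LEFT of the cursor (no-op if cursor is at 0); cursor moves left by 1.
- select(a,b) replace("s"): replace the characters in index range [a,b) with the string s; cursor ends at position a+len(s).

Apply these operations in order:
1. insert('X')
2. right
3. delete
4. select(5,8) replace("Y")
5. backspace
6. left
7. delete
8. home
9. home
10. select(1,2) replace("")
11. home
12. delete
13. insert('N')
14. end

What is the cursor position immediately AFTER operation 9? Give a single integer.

After op 1 (insert('X')): buf='XTOQZQBWP' cursor=1
After op 2 (right): buf='XTOQZQBWP' cursor=2
After op 3 (delete): buf='XTQZQBWP' cursor=2
After op 4 (select(5,8) replace("Y")): buf='XTQZQY' cursor=6
After op 5 (backspace): buf='XTQZQ' cursor=5
After op 6 (left): buf='XTQZQ' cursor=4
After op 7 (delete): buf='XTQZ' cursor=4
After op 8 (home): buf='XTQZ' cursor=0
After op 9 (home): buf='XTQZ' cursor=0

Answer: 0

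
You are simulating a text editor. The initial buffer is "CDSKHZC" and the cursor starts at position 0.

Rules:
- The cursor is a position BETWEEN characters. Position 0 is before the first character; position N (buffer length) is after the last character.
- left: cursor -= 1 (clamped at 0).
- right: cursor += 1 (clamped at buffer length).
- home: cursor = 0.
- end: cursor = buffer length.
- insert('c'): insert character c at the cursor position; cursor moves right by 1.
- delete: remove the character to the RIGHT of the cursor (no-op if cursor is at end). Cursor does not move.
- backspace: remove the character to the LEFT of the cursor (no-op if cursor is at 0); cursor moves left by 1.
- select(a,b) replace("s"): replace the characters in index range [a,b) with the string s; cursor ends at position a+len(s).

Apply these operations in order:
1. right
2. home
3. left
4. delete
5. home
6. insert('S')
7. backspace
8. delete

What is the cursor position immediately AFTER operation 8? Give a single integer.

Answer: 0

Derivation:
After op 1 (right): buf='CDSKHZC' cursor=1
After op 2 (home): buf='CDSKHZC' cursor=0
After op 3 (left): buf='CDSKHZC' cursor=0
After op 4 (delete): buf='DSKHZC' cursor=0
After op 5 (home): buf='DSKHZC' cursor=0
After op 6 (insert('S')): buf='SDSKHZC' cursor=1
After op 7 (backspace): buf='DSKHZC' cursor=0
After op 8 (delete): buf='SKHZC' cursor=0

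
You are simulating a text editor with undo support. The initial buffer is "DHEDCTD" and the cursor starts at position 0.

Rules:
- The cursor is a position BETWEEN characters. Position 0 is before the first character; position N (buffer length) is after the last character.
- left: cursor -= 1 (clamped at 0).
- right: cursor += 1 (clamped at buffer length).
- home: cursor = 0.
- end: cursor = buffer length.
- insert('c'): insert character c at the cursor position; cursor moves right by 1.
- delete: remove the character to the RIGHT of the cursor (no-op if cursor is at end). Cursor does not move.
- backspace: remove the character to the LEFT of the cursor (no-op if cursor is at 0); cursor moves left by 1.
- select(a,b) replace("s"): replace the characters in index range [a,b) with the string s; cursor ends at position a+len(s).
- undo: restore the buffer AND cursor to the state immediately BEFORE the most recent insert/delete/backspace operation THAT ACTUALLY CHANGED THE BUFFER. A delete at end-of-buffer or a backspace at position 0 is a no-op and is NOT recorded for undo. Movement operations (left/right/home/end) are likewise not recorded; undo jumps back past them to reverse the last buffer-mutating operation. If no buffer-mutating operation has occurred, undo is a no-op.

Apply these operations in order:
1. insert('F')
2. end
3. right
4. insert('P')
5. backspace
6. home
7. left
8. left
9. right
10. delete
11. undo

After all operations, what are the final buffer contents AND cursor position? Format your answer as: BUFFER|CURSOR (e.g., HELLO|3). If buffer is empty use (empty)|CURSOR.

Answer: FDHEDCTD|1

Derivation:
After op 1 (insert('F')): buf='FDHEDCTD' cursor=1
After op 2 (end): buf='FDHEDCTD' cursor=8
After op 3 (right): buf='FDHEDCTD' cursor=8
After op 4 (insert('P')): buf='FDHEDCTDP' cursor=9
After op 5 (backspace): buf='FDHEDCTD' cursor=8
After op 6 (home): buf='FDHEDCTD' cursor=0
After op 7 (left): buf='FDHEDCTD' cursor=0
After op 8 (left): buf='FDHEDCTD' cursor=0
After op 9 (right): buf='FDHEDCTD' cursor=1
After op 10 (delete): buf='FHEDCTD' cursor=1
After op 11 (undo): buf='FDHEDCTD' cursor=1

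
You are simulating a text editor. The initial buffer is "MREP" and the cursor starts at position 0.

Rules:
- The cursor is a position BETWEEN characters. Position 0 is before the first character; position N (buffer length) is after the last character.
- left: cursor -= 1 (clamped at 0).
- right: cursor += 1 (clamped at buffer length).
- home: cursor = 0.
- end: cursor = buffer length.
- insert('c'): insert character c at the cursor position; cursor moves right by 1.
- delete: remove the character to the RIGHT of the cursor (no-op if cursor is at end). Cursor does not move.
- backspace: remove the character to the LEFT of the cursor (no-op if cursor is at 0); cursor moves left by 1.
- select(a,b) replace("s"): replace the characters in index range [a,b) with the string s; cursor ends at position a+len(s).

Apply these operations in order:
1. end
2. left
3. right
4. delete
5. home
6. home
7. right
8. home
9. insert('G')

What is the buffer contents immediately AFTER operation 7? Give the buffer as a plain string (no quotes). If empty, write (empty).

After op 1 (end): buf='MREP' cursor=4
After op 2 (left): buf='MREP' cursor=3
After op 3 (right): buf='MREP' cursor=4
After op 4 (delete): buf='MREP' cursor=4
After op 5 (home): buf='MREP' cursor=0
After op 6 (home): buf='MREP' cursor=0
After op 7 (right): buf='MREP' cursor=1

Answer: MREP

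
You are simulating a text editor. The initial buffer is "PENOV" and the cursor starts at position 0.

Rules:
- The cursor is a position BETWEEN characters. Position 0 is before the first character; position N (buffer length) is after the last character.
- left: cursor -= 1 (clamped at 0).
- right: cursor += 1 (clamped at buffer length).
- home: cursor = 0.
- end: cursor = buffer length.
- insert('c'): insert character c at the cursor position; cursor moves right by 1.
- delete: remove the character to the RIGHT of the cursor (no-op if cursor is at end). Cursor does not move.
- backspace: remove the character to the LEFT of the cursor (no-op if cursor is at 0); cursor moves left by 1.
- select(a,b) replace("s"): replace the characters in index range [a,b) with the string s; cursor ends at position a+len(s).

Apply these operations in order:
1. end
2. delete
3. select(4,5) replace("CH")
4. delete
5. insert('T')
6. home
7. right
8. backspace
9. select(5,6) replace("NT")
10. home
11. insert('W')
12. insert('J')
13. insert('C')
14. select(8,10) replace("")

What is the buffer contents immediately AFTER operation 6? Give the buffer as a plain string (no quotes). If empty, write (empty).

After op 1 (end): buf='PENOV' cursor=5
After op 2 (delete): buf='PENOV' cursor=5
After op 3 (select(4,5) replace("CH")): buf='PENOCH' cursor=6
After op 4 (delete): buf='PENOCH' cursor=6
After op 5 (insert('T')): buf='PENOCHT' cursor=7
After op 6 (home): buf='PENOCHT' cursor=0

Answer: PENOCHT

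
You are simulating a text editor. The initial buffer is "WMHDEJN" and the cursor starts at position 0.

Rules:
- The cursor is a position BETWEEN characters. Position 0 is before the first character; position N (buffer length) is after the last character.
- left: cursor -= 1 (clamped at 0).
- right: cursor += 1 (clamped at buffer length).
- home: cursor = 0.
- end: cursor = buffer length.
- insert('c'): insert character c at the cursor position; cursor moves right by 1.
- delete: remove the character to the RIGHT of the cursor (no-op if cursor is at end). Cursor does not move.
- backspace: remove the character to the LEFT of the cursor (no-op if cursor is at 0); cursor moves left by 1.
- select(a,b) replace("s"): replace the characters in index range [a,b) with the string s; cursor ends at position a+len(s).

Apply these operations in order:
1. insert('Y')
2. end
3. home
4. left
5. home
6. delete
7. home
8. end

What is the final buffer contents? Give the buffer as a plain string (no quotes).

Answer: WMHDEJN

Derivation:
After op 1 (insert('Y')): buf='YWMHDEJN' cursor=1
After op 2 (end): buf='YWMHDEJN' cursor=8
After op 3 (home): buf='YWMHDEJN' cursor=0
After op 4 (left): buf='YWMHDEJN' cursor=0
After op 5 (home): buf='YWMHDEJN' cursor=0
After op 6 (delete): buf='WMHDEJN' cursor=0
After op 7 (home): buf='WMHDEJN' cursor=0
After op 8 (end): buf='WMHDEJN' cursor=7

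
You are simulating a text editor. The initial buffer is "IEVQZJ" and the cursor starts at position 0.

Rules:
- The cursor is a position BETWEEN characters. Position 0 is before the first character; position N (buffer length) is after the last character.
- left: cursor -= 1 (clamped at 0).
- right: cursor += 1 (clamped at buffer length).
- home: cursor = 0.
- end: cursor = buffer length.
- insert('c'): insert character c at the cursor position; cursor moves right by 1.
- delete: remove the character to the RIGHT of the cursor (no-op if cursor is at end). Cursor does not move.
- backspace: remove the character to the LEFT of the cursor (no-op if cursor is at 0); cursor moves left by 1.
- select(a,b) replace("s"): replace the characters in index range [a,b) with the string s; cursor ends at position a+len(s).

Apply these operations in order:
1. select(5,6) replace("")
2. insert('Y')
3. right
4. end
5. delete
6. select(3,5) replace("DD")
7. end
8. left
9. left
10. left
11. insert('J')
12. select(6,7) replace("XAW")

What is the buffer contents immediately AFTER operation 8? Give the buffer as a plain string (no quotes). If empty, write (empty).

Answer: IEVDDY

Derivation:
After op 1 (select(5,6) replace("")): buf='IEVQZ' cursor=5
After op 2 (insert('Y')): buf='IEVQZY' cursor=6
After op 3 (right): buf='IEVQZY' cursor=6
After op 4 (end): buf='IEVQZY' cursor=6
After op 5 (delete): buf='IEVQZY' cursor=6
After op 6 (select(3,5) replace("DD")): buf='IEVDDY' cursor=5
After op 7 (end): buf='IEVDDY' cursor=6
After op 8 (left): buf='IEVDDY' cursor=5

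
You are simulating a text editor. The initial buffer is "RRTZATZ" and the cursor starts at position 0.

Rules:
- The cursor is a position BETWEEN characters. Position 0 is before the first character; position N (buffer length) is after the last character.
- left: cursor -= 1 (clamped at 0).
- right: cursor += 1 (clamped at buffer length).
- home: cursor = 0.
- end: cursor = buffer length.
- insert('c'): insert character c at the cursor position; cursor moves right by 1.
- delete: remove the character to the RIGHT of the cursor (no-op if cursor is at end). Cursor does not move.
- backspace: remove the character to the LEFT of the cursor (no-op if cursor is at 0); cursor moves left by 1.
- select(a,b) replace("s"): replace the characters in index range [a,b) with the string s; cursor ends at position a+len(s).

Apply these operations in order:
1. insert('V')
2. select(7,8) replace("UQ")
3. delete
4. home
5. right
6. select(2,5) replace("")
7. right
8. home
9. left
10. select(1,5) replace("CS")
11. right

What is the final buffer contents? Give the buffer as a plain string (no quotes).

After op 1 (insert('V')): buf='VRRTZATZ' cursor=1
After op 2 (select(7,8) replace("UQ")): buf='VRRTZATUQ' cursor=9
After op 3 (delete): buf='VRRTZATUQ' cursor=9
After op 4 (home): buf='VRRTZATUQ' cursor=0
After op 5 (right): buf='VRRTZATUQ' cursor=1
After op 6 (select(2,5) replace("")): buf='VRATUQ' cursor=2
After op 7 (right): buf='VRATUQ' cursor=3
After op 8 (home): buf='VRATUQ' cursor=0
After op 9 (left): buf='VRATUQ' cursor=0
After op 10 (select(1,5) replace("CS")): buf='VCSQ' cursor=3
After op 11 (right): buf='VCSQ' cursor=4

Answer: VCSQ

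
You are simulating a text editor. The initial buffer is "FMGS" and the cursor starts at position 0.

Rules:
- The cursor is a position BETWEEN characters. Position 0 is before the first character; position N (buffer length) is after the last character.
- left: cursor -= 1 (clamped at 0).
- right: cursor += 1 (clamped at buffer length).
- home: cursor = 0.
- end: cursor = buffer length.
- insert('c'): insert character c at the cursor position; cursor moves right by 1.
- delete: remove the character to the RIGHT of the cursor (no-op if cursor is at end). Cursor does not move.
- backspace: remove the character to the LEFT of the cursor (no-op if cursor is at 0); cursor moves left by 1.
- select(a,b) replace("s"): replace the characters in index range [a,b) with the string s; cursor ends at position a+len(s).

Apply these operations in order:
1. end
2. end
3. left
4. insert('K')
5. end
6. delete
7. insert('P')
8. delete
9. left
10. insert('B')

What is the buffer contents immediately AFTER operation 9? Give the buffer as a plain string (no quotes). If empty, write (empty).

Answer: FMGKSP

Derivation:
After op 1 (end): buf='FMGS' cursor=4
After op 2 (end): buf='FMGS' cursor=4
After op 3 (left): buf='FMGS' cursor=3
After op 4 (insert('K')): buf='FMGKS' cursor=4
After op 5 (end): buf='FMGKS' cursor=5
After op 6 (delete): buf='FMGKS' cursor=5
After op 7 (insert('P')): buf='FMGKSP' cursor=6
After op 8 (delete): buf='FMGKSP' cursor=6
After op 9 (left): buf='FMGKSP' cursor=5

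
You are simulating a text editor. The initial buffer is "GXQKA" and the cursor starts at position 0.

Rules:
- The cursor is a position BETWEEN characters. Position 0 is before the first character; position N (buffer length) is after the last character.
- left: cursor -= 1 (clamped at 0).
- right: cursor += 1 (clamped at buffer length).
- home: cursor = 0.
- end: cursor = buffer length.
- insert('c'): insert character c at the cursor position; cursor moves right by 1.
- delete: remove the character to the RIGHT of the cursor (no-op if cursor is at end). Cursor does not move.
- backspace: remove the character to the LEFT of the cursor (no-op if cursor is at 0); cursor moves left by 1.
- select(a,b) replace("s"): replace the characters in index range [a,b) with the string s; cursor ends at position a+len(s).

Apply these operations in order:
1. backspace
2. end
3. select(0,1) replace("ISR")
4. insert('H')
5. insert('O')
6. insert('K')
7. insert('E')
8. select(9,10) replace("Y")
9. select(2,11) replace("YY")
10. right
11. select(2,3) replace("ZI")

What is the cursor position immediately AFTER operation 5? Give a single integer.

Answer: 5

Derivation:
After op 1 (backspace): buf='GXQKA' cursor=0
After op 2 (end): buf='GXQKA' cursor=5
After op 3 (select(0,1) replace("ISR")): buf='ISRXQKA' cursor=3
After op 4 (insert('H')): buf='ISRHXQKA' cursor=4
After op 5 (insert('O')): buf='ISRHOXQKA' cursor=5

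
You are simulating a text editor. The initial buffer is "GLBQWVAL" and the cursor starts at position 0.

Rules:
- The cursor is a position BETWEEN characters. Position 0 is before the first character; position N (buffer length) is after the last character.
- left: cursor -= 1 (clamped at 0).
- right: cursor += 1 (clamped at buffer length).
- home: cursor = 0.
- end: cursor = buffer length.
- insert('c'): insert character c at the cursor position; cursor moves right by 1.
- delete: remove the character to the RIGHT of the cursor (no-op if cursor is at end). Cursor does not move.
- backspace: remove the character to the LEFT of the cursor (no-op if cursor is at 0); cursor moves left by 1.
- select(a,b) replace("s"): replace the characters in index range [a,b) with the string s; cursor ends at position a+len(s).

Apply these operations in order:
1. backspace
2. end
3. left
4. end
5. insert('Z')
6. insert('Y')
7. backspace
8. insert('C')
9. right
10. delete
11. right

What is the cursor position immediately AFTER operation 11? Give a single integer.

Answer: 10

Derivation:
After op 1 (backspace): buf='GLBQWVAL' cursor=0
After op 2 (end): buf='GLBQWVAL' cursor=8
After op 3 (left): buf='GLBQWVAL' cursor=7
After op 4 (end): buf='GLBQWVAL' cursor=8
After op 5 (insert('Z')): buf='GLBQWVALZ' cursor=9
After op 6 (insert('Y')): buf='GLBQWVALZY' cursor=10
After op 7 (backspace): buf='GLBQWVALZ' cursor=9
After op 8 (insert('C')): buf='GLBQWVALZC' cursor=10
After op 9 (right): buf='GLBQWVALZC' cursor=10
After op 10 (delete): buf='GLBQWVALZC' cursor=10
After op 11 (right): buf='GLBQWVALZC' cursor=10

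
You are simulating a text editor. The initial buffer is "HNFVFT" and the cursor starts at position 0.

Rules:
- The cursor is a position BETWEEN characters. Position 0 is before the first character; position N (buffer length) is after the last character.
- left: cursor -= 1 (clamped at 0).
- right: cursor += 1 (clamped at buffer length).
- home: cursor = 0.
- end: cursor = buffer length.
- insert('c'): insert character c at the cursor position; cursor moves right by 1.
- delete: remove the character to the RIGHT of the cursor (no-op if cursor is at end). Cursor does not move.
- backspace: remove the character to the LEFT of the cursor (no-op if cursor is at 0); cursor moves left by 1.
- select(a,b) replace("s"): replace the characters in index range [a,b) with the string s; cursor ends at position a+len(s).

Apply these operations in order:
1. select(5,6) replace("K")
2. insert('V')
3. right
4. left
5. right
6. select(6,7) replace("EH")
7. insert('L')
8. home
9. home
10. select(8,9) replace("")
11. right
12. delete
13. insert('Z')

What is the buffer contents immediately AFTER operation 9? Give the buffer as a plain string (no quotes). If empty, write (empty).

After op 1 (select(5,6) replace("K")): buf='HNFVFK' cursor=6
After op 2 (insert('V')): buf='HNFVFKV' cursor=7
After op 3 (right): buf='HNFVFKV' cursor=7
After op 4 (left): buf='HNFVFKV' cursor=6
After op 5 (right): buf='HNFVFKV' cursor=7
After op 6 (select(6,7) replace("EH")): buf='HNFVFKEH' cursor=8
After op 7 (insert('L')): buf='HNFVFKEHL' cursor=9
After op 8 (home): buf='HNFVFKEHL' cursor=0
After op 9 (home): buf='HNFVFKEHL' cursor=0

Answer: HNFVFKEHL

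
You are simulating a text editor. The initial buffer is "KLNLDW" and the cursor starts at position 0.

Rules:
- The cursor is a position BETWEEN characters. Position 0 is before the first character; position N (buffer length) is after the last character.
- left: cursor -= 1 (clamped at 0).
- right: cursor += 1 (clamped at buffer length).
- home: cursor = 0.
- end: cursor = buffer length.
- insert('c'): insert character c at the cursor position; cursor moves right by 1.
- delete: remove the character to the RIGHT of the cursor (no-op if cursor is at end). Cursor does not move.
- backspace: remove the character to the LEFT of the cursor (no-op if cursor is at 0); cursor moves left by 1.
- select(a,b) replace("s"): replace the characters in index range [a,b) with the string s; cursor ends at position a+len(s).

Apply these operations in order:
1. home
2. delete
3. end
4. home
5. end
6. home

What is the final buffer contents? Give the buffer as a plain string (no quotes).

After op 1 (home): buf='KLNLDW' cursor=0
After op 2 (delete): buf='LNLDW' cursor=0
After op 3 (end): buf='LNLDW' cursor=5
After op 4 (home): buf='LNLDW' cursor=0
After op 5 (end): buf='LNLDW' cursor=5
After op 6 (home): buf='LNLDW' cursor=0

Answer: LNLDW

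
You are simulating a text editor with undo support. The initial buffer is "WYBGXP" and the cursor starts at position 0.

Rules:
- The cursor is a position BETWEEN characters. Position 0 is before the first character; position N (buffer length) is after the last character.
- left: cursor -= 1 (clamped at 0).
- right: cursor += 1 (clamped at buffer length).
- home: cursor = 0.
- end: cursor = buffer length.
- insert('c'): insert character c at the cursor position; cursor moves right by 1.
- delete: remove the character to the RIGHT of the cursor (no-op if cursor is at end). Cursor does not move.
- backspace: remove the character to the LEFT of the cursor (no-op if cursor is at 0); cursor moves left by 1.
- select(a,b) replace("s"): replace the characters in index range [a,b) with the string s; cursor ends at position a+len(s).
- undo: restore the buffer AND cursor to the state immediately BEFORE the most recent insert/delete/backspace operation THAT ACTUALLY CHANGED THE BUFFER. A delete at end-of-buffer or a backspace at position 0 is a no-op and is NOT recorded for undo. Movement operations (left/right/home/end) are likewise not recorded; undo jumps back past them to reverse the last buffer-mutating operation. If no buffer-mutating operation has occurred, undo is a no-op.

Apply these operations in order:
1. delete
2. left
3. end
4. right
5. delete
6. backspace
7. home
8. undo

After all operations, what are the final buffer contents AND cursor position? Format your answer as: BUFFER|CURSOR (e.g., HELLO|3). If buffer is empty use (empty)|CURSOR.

After op 1 (delete): buf='YBGXP' cursor=0
After op 2 (left): buf='YBGXP' cursor=0
After op 3 (end): buf='YBGXP' cursor=5
After op 4 (right): buf='YBGXP' cursor=5
After op 5 (delete): buf='YBGXP' cursor=5
After op 6 (backspace): buf='YBGX' cursor=4
After op 7 (home): buf='YBGX' cursor=0
After op 8 (undo): buf='YBGXP' cursor=5

Answer: YBGXP|5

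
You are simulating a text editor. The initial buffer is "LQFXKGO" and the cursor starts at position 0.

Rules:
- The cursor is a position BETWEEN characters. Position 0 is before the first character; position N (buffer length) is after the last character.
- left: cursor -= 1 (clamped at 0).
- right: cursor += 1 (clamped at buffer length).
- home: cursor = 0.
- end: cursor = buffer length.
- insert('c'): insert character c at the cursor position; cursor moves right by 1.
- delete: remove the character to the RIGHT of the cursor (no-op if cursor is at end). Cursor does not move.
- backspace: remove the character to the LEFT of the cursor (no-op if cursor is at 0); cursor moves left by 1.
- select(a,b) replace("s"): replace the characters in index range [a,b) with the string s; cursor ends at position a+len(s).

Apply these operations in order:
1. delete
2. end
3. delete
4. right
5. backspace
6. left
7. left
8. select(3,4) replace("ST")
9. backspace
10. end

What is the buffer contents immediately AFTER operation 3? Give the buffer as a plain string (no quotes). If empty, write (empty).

After op 1 (delete): buf='QFXKGO' cursor=0
After op 2 (end): buf='QFXKGO' cursor=6
After op 3 (delete): buf='QFXKGO' cursor=6

Answer: QFXKGO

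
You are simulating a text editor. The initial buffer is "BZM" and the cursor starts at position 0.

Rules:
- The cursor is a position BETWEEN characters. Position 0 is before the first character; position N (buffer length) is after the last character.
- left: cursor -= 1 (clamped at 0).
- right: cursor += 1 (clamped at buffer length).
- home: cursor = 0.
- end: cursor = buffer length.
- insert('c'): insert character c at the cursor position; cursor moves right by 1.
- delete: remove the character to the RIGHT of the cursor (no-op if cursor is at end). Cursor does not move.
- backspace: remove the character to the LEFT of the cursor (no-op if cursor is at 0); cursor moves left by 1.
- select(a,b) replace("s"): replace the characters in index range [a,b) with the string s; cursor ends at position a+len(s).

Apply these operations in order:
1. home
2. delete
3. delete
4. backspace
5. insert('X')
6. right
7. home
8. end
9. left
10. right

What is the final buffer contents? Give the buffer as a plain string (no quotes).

After op 1 (home): buf='BZM' cursor=0
After op 2 (delete): buf='ZM' cursor=0
After op 3 (delete): buf='M' cursor=0
After op 4 (backspace): buf='M' cursor=0
After op 5 (insert('X')): buf='XM' cursor=1
After op 6 (right): buf='XM' cursor=2
After op 7 (home): buf='XM' cursor=0
After op 8 (end): buf='XM' cursor=2
After op 9 (left): buf='XM' cursor=1
After op 10 (right): buf='XM' cursor=2

Answer: XM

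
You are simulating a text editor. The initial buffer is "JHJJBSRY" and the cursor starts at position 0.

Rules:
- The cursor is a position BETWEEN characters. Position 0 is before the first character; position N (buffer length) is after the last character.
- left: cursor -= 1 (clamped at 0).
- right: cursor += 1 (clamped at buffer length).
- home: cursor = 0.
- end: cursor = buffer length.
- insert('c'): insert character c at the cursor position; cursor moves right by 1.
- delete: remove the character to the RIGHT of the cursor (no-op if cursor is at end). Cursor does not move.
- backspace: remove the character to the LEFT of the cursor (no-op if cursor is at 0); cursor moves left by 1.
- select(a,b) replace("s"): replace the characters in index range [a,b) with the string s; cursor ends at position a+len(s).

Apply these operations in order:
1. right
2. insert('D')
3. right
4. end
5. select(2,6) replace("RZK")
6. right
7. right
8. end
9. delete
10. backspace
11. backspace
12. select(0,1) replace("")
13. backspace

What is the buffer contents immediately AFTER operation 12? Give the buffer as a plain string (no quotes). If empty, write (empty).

Answer: DRZKS

Derivation:
After op 1 (right): buf='JHJJBSRY' cursor=1
After op 2 (insert('D')): buf='JDHJJBSRY' cursor=2
After op 3 (right): buf='JDHJJBSRY' cursor=3
After op 4 (end): buf='JDHJJBSRY' cursor=9
After op 5 (select(2,6) replace("RZK")): buf='JDRZKSRY' cursor=5
After op 6 (right): buf='JDRZKSRY' cursor=6
After op 7 (right): buf='JDRZKSRY' cursor=7
After op 8 (end): buf='JDRZKSRY' cursor=8
After op 9 (delete): buf='JDRZKSRY' cursor=8
After op 10 (backspace): buf='JDRZKSR' cursor=7
After op 11 (backspace): buf='JDRZKS' cursor=6
After op 12 (select(0,1) replace("")): buf='DRZKS' cursor=0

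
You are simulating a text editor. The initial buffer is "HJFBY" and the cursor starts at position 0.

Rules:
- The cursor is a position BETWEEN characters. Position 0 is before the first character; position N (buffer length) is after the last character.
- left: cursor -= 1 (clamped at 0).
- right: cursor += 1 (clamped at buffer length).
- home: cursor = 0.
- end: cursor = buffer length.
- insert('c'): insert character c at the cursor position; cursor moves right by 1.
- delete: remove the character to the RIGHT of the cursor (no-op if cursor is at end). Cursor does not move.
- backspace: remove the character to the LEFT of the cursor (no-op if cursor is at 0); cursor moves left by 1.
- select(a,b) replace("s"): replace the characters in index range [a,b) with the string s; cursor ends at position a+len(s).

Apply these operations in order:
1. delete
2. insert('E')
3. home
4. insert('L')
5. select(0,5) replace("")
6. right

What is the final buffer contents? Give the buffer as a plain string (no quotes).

After op 1 (delete): buf='JFBY' cursor=0
After op 2 (insert('E')): buf='EJFBY' cursor=1
After op 3 (home): buf='EJFBY' cursor=0
After op 4 (insert('L')): buf='LEJFBY' cursor=1
After op 5 (select(0,5) replace("")): buf='Y' cursor=0
After op 6 (right): buf='Y' cursor=1

Answer: Y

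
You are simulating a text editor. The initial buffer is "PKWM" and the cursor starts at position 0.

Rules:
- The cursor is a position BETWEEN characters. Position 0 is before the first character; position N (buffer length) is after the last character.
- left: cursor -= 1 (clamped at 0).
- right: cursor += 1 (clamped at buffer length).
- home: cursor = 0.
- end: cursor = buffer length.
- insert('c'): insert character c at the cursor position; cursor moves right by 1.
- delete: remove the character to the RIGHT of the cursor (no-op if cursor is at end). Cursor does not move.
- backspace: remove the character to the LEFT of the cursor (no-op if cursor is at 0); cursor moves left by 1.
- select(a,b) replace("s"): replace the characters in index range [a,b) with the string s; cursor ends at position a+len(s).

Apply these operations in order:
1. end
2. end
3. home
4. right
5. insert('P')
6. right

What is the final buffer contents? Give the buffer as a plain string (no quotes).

Answer: PPKWM

Derivation:
After op 1 (end): buf='PKWM' cursor=4
After op 2 (end): buf='PKWM' cursor=4
After op 3 (home): buf='PKWM' cursor=0
After op 4 (right): buf='PKWM' cursor=1
After op 5 (insert('P')): buf='PPKWM' cursor=2
After op 6 (right): buf='PPKWM' cursor=3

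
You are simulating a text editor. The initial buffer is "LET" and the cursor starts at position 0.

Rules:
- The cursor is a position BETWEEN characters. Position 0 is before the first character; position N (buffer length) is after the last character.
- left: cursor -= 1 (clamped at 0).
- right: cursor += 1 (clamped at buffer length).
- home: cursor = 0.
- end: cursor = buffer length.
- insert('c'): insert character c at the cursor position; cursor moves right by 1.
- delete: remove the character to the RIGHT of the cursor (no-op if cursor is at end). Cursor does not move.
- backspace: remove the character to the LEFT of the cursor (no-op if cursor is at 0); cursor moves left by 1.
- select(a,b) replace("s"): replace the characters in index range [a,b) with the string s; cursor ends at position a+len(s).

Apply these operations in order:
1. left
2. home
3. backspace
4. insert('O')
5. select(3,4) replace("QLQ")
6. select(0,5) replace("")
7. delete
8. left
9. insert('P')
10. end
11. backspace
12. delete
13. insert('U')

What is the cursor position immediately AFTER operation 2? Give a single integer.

Answer: 0

Derivation:
After op 1 (left): buf='LET' cursor=0
After op 2 (home): buf='LET' cursor=0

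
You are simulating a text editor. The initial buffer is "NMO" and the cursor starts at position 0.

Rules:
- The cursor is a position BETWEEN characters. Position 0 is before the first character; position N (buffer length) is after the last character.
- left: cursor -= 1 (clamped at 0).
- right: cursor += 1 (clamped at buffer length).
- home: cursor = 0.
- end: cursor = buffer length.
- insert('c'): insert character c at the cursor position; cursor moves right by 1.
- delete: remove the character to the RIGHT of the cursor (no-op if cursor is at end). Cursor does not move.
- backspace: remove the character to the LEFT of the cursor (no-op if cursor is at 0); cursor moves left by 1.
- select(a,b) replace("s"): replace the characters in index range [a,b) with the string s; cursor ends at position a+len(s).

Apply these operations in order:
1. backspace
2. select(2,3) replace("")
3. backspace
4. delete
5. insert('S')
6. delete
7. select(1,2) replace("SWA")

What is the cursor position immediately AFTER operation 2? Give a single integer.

After op 1 (backspace): buf='NMO' cursor=0
After op 2 (select(2,3) replace("")): buf='NM' cursor=2

Answer: 2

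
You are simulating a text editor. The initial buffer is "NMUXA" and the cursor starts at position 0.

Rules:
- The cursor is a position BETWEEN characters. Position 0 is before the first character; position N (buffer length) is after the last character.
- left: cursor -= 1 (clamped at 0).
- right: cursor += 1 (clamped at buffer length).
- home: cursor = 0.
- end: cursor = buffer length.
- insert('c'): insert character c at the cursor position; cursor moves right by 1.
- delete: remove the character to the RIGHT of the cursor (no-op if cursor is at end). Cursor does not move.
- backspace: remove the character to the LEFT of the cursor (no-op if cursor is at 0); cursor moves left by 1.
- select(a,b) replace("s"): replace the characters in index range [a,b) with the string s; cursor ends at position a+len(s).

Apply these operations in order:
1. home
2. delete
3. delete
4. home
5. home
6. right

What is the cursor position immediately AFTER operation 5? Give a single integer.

Answer: 0

Derivation:
After op 1 (home): buf='NMUXA' cursor=0
After op 2 (delete): buf='MUXA' cursor=0
After op 3 (delete): buf='UXA' cursor=0
After op 4 (home): buf='UXA' cursor=0
After op 5 (home): buf='UXA' cursor=0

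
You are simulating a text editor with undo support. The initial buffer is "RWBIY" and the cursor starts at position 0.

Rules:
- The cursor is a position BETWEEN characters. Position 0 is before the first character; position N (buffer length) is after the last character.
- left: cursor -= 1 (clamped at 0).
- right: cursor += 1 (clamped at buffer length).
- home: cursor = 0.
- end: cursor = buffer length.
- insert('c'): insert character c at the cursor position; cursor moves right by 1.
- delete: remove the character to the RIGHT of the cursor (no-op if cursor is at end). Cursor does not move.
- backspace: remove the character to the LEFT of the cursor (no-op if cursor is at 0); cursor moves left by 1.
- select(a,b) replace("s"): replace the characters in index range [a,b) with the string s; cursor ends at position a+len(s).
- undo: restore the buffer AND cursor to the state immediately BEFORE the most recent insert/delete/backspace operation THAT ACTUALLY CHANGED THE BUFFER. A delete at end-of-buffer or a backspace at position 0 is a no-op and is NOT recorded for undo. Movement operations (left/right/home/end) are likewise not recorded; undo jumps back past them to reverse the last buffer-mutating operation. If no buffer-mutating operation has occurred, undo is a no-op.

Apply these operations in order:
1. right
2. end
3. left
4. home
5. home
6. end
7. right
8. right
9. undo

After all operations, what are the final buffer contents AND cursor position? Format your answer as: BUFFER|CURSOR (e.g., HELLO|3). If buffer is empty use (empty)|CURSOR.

After op 1 (right): buf='RWBIY' cursor=1
After op 2 (end): buf='RWBIY' cursor=5
After op 3 (left): buf='RWBIY' cursor=4
After op 4 (home): buf='RWBIY' cursor=0
After op 5 (home): buf='RWBIY' cursor=0
After op 6 (end): buf='RWBIY' cursor=5
After op 7 (right): buf='RWBIY' cursor=5
After op 8 (right): buf='RWBIY' cursor=5
After op 9 (undo): buf='RWBIY' cursor=5

Answer: RWBIY|5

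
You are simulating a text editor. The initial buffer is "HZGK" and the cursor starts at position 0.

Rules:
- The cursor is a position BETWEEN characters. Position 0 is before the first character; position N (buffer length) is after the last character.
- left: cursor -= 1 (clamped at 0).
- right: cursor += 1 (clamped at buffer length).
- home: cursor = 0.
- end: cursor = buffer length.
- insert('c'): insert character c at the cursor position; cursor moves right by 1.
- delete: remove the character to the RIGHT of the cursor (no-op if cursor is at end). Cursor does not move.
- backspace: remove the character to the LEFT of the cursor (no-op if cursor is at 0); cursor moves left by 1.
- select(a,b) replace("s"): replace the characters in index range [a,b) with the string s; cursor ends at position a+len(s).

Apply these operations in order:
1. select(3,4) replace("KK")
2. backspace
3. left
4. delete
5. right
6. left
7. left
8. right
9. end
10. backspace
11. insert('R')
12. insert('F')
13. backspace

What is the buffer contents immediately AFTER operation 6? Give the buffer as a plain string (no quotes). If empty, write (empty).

After op 1 (select(3,4) replace("KK")): buf='HZGKK' cursor=5
After op 2 (backspace): buf='HZGK' cursor=4
After op 3 (left): buf='HZGK' cursor=3
After op 4 (delete): buf='HZG' cursor=3
After op 5 (right): buf='HZG' cursor=3
After op 6 (left): buf='HZG' cursor=2

Answer: HZG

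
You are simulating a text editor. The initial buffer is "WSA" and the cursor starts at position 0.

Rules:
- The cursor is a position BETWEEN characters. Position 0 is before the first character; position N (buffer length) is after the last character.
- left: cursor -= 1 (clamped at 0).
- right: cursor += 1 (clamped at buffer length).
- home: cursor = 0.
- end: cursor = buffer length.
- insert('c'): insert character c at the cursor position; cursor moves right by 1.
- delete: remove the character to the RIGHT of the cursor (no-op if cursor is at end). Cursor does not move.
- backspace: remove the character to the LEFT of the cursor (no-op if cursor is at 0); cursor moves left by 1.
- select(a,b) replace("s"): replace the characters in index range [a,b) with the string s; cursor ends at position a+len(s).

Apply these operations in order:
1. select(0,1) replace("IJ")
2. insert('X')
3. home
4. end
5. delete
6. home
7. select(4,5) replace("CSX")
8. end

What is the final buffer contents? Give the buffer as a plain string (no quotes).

Answer: IJXSCSX

Derivation:
After op 1 (select(0,1) replace("IJ")): buf='IJSA' cursor=2
After op 2 (insert('X')): buf='IJXSA' cursor=3
After op 3 (home): buf='IJXSA' cursor=0
After op 4 (end): buf='IJXSA' cursor=5
After op 5 (delete): buf='IJXSA' cursor=5
After op 6 (home): buf='IJXSA' cursor=0
After op 7 (select(4,5) replace("CSX")): buf='IJXSCSX' cursor=7
After op 8 (end): buf='IJXSCSX' cursor=7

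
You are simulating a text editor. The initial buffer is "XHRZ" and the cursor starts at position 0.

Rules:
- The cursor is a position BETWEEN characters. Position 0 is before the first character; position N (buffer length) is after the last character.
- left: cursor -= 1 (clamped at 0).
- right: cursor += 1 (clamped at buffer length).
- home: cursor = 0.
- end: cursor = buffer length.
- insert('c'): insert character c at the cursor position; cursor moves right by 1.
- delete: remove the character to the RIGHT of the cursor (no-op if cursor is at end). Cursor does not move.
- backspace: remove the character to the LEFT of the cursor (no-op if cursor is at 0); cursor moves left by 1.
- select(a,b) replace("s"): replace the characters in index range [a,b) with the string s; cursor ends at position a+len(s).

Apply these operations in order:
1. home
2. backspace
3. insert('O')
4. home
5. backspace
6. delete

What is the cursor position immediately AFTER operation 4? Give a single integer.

Answer: 0

Derivation:
After op 1 (home): buf='XHRZ' cursor=0
After op 2 (backspace): buf='XHRZ' cursor=0
After op 3 (insert('O')): buf='OXHRZ' cursor=1
After op 4 (home): buf='OXHRZ' cursor=0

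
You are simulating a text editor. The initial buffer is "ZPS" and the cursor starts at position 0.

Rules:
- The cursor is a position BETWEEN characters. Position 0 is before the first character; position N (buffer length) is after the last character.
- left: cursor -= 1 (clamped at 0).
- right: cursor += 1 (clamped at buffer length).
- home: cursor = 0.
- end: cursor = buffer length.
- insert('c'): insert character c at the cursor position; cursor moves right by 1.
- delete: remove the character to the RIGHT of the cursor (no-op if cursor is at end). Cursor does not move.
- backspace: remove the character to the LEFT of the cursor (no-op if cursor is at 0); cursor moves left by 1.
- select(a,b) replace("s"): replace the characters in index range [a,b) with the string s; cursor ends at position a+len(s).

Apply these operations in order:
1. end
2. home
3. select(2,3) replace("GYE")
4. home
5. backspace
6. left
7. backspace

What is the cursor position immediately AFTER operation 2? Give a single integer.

Answer: 0

Derivation:
After op 1 (end): buf='ZPS' cursor=3
After op 2 (home): buf='ZPS' cursor=0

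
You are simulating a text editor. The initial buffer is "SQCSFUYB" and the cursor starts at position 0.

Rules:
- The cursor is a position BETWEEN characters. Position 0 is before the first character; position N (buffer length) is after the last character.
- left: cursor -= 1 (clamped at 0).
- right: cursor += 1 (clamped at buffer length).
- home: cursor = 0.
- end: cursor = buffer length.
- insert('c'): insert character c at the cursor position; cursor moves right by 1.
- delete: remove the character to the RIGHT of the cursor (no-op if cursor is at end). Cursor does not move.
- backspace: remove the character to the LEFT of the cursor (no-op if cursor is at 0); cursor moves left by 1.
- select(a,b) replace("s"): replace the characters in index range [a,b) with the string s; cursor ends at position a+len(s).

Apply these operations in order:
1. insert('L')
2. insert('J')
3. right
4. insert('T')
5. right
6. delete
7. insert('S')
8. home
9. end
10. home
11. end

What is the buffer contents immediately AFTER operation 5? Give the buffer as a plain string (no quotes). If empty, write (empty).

After op 1 (insert('L')): buf='LSQCSFUYB' cursor=1
After op 2 (insert('J')): buf='LJSQCSFUYB' cursor=2
After op 3 (right): buf='LJSQCSFUYB' cursor=3
After op 4 (insert('T')): buf='LJSTQCSFUYB' cursor=4
After op 5 (right): buf='LJSTQCSFUYB' cursor=5

Answer: LJSTQCSFUYB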